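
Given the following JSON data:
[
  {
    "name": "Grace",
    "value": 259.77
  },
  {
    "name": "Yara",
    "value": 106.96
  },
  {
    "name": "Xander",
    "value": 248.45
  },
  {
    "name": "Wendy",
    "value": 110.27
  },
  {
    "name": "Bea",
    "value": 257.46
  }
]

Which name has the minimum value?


Comparing values:
  Grace: 259.77
  Yara: 106.96
  Xander: 248.45
  Wendy: 110.27
  Bea: 257.46
Minimum: Yara (106.96)

ANSWER: Yara


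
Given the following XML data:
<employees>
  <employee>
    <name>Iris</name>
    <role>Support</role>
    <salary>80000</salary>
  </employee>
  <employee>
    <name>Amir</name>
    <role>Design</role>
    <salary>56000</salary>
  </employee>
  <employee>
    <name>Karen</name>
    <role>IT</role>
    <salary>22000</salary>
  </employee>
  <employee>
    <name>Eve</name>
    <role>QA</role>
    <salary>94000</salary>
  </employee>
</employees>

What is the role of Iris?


Searching for <employee> with <name>Iris</name>
Found at position 1
<role>Support</role>

ANSWER: Support


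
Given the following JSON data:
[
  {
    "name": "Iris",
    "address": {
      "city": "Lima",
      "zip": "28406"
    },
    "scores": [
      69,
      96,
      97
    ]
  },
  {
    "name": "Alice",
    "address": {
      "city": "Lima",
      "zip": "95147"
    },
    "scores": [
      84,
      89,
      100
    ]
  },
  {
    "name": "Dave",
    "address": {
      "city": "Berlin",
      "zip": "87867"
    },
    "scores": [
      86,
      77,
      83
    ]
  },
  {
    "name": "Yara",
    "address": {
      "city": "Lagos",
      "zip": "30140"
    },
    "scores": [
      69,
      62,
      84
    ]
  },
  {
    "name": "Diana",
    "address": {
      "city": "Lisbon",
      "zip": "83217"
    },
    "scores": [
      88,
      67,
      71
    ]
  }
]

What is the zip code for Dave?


Path: records[2].address.zip
Value: 87867

ANSWER: 87867


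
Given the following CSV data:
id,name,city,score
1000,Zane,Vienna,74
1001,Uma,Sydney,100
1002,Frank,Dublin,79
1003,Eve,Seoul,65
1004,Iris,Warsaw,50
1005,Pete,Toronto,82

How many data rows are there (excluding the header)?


Counting rows (excluding header):
Header: id,name,city,score
Data rows: 6

ANSWER: 6


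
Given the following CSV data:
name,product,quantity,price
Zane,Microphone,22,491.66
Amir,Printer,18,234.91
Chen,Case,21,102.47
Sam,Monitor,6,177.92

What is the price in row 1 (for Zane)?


Row 1: Zane
Column 'price' = 491.66

ANSWER: 491.66


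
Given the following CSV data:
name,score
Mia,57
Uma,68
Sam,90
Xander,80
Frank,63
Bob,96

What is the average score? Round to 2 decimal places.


Scores: 57, 68, 90, 80, 63, 96
Sum = 454
Count = 6
Average = 454 / 6 = 75.67

ANSWER: 75.67


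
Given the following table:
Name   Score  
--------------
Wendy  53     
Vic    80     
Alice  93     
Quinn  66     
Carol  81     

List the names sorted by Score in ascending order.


Sorting by Score (ascending):
  Wendy: 53
  Quinn: 66
  Vic: 80
  Carol: 81
  Alice: 93


ANSWER: Wendy, Quinn, Vic, Carol, Alice


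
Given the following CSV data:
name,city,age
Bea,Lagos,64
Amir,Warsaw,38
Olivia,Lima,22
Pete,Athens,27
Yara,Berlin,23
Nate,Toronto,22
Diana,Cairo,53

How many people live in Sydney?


Scanning city column for 'Sydney':
Total matches: 0

ANSWER: 0


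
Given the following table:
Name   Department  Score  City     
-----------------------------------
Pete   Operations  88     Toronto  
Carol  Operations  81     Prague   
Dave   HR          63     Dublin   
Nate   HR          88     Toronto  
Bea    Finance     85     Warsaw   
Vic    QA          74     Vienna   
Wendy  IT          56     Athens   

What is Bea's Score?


Row 5: Bea
Score = 85

ANSWER: 85


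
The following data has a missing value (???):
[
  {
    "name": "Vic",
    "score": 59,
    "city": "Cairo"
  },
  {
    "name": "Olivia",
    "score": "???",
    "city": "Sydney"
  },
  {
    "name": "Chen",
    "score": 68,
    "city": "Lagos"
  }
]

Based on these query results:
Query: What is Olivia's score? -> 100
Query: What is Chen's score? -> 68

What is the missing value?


The missing value is Olivia's score
From query: Olivia's score = 100

ANSWER: 100


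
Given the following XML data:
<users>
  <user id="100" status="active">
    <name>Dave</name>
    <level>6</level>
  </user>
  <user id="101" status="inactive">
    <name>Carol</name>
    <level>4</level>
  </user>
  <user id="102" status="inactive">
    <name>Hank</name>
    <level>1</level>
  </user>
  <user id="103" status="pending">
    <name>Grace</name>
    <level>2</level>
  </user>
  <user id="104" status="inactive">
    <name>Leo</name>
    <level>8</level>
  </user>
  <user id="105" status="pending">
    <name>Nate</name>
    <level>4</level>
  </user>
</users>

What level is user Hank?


Finding user: Hank
<level>1</level>

ANSWER: 1


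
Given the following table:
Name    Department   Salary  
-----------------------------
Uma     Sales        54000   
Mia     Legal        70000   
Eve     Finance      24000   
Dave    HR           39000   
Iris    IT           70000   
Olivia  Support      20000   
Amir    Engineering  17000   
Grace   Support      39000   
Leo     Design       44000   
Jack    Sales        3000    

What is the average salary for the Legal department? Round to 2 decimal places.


Legal department members:
  Mia: 70000
Sum = 70000
Count = 1
Average = 70000 / 1 = 70000.00

ANSWER: 70000.00


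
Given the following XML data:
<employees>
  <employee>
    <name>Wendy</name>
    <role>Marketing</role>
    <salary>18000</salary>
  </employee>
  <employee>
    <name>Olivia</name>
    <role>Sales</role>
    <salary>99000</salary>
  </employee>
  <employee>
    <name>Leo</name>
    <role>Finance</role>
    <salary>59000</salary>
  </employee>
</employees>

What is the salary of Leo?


Searching for <employee> with <name>Leo</name>
Found at position 3
<salary>59000</salary>

ANSWER: 59000


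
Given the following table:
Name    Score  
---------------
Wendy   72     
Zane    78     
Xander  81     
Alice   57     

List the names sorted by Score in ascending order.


Sorting by Score (ascending):
  Alice: 57
  Wendy: 72
  Zane: 78
  Xander: 81


ANSWER: Alice, Wendy, Zane, Xander


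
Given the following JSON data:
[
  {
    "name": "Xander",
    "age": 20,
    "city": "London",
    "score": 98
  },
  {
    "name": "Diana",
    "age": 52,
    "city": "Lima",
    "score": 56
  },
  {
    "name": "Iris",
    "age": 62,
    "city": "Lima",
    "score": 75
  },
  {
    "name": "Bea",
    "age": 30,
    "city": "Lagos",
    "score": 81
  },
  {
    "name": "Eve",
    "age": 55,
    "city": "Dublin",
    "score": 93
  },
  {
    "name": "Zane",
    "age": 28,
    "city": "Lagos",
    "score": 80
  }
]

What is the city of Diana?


Looking up record where name = Diana
Record index: 1
Field 'city' = Lima

ANSWER: Lima


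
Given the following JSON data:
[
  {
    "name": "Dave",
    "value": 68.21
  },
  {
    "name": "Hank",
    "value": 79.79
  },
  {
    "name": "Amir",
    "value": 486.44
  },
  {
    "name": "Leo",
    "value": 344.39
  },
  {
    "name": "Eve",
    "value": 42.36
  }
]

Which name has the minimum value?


Comparing values:
  Dave: 68.21
  Hank: 79.79
  Amir: 486.44
  Leo: 344.39
  Eve: 42.36
Minimum: Eve (42.36)

ANSWER: Eve


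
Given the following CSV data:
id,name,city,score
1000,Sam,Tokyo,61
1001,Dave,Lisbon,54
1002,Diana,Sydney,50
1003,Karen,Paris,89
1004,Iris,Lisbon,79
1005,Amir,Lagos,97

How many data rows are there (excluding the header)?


Counting rows (excluding header):
Header: id,name,city,score
Data rows: 6

ANSWER: 6


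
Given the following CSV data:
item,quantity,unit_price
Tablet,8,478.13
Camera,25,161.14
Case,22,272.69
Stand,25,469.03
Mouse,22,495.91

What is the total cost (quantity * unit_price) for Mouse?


Row: Mouse
quantity = 22
unit_price = 495.91
total = 22 * 495.91 = 10910.02

ANSWER: 10910.02


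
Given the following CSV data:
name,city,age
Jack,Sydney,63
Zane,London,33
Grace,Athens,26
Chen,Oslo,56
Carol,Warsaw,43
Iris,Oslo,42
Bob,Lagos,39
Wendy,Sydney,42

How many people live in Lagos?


Scanning city column for 'Lagos':
  Row 7: Bob -> MATCH
Total matches: 1

ANSWER: 1


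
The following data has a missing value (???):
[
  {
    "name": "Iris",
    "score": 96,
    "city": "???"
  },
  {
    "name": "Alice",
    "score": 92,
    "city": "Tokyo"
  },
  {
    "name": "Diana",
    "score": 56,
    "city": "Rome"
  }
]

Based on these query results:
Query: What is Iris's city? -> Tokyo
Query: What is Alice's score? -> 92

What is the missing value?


The missing value is Iris's city
From query: Iris's city = Tokyo

ANSWER: Tokyo


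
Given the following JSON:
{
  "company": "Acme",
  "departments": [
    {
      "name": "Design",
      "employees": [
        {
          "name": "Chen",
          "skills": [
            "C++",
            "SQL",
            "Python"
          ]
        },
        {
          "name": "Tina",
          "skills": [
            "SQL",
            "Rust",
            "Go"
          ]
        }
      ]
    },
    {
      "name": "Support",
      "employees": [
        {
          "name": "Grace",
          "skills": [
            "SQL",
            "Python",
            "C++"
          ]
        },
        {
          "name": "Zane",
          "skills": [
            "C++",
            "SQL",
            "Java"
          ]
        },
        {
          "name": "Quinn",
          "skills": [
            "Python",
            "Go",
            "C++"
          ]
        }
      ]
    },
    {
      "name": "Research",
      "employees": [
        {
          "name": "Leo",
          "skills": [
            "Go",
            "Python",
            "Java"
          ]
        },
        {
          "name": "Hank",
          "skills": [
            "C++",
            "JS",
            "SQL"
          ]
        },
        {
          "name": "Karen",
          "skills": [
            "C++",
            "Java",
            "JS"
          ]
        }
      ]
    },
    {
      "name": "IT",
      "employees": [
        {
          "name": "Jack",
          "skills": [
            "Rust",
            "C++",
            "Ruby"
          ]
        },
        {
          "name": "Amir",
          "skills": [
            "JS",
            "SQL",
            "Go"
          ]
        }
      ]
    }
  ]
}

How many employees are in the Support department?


Path: departments[1].employees
Count: 3

ANSWER: 3


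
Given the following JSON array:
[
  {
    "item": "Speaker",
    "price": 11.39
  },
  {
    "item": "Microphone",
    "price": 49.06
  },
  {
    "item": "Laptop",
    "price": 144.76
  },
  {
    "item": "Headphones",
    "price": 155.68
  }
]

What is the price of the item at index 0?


Array index 0 -> Speaker
price = 11.39

ANSWER: 11.39


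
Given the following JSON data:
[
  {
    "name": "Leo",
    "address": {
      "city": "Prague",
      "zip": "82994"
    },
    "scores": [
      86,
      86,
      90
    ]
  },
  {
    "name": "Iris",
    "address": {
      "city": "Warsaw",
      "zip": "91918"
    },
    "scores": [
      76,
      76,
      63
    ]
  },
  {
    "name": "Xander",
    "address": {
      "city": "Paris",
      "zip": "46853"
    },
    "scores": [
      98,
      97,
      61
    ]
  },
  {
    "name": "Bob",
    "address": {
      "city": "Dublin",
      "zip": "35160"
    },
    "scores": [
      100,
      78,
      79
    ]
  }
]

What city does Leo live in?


Path: records[0].address.city
Value: Prague

ANSWER: Prague


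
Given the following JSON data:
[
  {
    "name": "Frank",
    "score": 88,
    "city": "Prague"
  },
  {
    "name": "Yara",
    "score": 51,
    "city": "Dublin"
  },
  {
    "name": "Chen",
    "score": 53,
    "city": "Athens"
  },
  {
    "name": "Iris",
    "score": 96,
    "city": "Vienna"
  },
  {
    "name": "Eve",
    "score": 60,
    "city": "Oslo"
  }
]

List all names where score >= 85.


Filtering records where score >= 85:
  Frank (score=88) -> YES
  Yara (score=51) -> no
  Chen (score=53) -> no
  Iris (score=96) -> YES
  Eve (score=60) -> no


ANSWER: Frank, Iris


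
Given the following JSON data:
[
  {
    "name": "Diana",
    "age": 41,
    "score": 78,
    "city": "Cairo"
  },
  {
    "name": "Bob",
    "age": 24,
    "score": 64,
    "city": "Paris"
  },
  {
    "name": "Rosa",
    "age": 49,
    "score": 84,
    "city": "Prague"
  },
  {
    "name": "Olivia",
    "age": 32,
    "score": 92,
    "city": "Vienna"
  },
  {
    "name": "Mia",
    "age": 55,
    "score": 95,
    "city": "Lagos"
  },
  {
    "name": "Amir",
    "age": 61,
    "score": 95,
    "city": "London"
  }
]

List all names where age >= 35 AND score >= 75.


Checking both conditions:
  Diana (age=41, score=78) -> YES
  Bob (age=24, score=64) -> no
  Rosa (age=49, score=84) -> YES
  Olivia (age=32, score=92) -> no
  Mia (age=55, score=95) -> YES
  Amir (age=61, score=95) -> YES


ANSWER: Diana, Rosa, Mia, Amir


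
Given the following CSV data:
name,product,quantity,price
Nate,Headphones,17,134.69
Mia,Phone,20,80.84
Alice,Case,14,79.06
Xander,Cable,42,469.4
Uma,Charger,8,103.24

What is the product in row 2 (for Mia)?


Row 2: Mia
Column 'product' = Phone

ANSWER: Phone


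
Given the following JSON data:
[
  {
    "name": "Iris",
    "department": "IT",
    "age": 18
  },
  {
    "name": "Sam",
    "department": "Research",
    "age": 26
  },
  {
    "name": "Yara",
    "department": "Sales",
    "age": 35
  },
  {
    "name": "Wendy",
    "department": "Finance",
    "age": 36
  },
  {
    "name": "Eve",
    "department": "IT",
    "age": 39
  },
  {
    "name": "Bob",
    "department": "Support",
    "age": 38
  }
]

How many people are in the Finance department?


Scanning records for department = Finance
  Record 3: Wendy
Count: 1

ANSWER: 1


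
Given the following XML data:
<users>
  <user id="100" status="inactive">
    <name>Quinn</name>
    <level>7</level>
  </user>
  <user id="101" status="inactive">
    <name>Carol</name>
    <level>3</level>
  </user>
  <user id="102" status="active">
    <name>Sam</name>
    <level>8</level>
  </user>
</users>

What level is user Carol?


Finding user: Carol
<level>3</level>

ANSWER: 3


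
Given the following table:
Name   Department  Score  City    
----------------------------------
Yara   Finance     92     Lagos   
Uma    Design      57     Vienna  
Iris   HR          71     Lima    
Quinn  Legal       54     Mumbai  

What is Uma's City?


Row 2: Uma
City = Vienna

ANSWER: Vienna


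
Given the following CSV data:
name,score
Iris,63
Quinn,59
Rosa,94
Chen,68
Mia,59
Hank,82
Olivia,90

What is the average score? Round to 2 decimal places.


Scores: 63, 59, 94, 68, 59, 82, 90
Sum = 515
Count = 7
Average = 515 / 7 = 73.57

ANSWER: 73.57


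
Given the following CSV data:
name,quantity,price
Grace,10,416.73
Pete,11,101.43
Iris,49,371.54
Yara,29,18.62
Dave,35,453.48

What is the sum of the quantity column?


Values in 'quantity' column:
  Row 1: 10
  Row 2: 11
  Row 3: 49
  Row 4: 29
  Row 5: 35
Sum = 10 + 11 + 49 + 29 + 35 = 134

ANSWER: 134


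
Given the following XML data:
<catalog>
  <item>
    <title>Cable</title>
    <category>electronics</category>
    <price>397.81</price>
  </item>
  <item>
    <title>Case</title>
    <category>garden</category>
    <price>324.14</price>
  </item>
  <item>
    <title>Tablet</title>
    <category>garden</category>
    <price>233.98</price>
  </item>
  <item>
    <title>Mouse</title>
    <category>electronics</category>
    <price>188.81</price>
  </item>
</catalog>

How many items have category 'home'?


Scanning <item> elements for <category>home</category>:
Count: 0

ANSWER: 0


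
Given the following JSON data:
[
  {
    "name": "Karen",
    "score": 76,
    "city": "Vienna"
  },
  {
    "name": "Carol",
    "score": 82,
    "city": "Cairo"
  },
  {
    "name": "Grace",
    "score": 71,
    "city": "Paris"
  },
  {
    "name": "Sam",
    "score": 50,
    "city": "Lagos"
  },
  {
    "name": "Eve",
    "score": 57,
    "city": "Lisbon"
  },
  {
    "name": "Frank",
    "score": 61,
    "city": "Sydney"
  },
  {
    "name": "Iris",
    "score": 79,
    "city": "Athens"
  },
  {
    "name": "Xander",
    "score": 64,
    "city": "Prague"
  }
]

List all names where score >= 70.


Filtering records where score >= 70:
  Karen (score=76) -> YES
  Carol (score=82) -> YES
  Grace (score=71) -> YES
  Sam (score=50) -> no
  Eve (score=57) -> no
  Frank (score=61) -> no
  Iris (score=79) -> YES
  Xander (score=64) -> no


ANSWER: Karen, Carol, Grace, Iris


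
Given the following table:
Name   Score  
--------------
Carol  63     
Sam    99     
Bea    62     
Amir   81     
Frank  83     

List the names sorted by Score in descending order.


Sorting by Score (descending):
  Sam: 99
  Frank: 83
  Amir: 81
  Carol: 63
  Bea: 62


ANSWER: Sam, Frank, Amir, Carol, Bea


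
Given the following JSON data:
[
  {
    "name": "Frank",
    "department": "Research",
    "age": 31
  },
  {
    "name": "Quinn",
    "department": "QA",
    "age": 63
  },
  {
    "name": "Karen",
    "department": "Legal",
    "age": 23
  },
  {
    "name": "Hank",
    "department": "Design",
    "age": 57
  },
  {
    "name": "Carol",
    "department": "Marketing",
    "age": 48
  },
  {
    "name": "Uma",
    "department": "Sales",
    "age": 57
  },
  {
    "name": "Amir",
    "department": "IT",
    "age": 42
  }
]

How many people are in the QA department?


Scanning records for department = QA
  Record 1: Quinn
Count: 1

ANSWER: 1


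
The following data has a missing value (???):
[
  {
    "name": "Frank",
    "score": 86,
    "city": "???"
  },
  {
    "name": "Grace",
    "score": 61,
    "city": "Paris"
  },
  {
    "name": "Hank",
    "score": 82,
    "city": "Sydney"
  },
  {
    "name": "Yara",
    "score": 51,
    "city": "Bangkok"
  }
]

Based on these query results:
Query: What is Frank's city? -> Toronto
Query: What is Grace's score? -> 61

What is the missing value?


The missing value is Frank's city
From query: Frank's city = Toronto

ANSWER: Toronto


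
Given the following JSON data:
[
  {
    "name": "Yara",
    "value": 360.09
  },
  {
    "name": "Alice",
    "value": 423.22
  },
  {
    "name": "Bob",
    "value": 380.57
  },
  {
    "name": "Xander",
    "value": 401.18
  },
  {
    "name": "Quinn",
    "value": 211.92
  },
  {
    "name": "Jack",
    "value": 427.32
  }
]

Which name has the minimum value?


Comparing values:
  Yara: 360.09
  Alice: 423.22
  Bob: 380.57
  Xander: 401.18
  Quinn: 211.92
  Jack: 427.32
Minimum: Quinn (211.92)

ANSWER: Quinn


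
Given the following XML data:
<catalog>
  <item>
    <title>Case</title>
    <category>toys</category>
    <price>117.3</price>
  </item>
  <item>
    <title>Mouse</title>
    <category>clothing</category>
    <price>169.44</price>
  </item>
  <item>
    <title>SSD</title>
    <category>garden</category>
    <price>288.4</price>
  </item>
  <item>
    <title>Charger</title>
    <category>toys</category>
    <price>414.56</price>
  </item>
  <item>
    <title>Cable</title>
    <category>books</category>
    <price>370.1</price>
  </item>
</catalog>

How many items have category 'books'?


Scanning <item> elements for <category>books</category>:
  Item 5: Cable -> MATCH
Count: 1

ANSWER: 1


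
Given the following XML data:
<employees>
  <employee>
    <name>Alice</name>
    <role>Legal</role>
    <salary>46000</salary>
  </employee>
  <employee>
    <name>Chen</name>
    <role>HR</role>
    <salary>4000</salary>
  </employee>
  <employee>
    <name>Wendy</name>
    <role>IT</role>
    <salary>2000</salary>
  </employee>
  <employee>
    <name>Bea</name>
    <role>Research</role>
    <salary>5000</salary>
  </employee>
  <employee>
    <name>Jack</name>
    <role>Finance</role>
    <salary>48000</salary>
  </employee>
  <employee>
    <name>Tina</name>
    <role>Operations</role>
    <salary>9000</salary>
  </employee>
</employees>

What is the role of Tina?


Searching for <employee> with <name>Tina</name>
Found at position 6
<role>Operations</role>

ANSWER: Operations


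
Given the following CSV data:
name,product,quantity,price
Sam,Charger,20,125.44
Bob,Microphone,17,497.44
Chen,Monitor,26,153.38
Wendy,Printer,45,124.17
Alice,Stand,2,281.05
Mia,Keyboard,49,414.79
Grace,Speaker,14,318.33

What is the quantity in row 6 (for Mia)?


Row 6: Mia
Column 'quantity' = 49

ANSWER: 49


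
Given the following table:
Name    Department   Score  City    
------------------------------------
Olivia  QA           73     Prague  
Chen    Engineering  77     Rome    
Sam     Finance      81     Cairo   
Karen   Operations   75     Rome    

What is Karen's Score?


Row 4: Karen
Score = 75

ANSWER: 75


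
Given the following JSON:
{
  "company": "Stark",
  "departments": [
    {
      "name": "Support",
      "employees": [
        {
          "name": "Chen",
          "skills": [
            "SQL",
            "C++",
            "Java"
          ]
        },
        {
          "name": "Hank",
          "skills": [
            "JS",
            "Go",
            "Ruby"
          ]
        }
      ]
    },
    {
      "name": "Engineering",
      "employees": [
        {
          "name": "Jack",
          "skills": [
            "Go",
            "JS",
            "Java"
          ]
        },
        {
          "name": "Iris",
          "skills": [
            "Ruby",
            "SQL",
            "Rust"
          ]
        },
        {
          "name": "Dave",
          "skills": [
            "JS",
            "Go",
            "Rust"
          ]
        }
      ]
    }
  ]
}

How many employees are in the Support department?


Path: departments[0].employees
Count: 2

ANSWER: 2


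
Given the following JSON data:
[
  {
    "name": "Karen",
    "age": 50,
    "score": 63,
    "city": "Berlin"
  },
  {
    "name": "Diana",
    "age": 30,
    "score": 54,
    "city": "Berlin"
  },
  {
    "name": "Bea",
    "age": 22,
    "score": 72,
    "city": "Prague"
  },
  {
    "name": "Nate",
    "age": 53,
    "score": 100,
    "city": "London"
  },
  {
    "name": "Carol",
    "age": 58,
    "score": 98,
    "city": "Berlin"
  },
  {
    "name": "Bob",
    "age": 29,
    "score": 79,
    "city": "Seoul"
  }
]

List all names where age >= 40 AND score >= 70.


Checking both conditions:
  Karen (age=50, score=63) -> no
  Diana (age=30, score=54) -> no
  Bea (age=22, score=72) -> no
  Nate (age=53, score=100) -> YES
  Carol (age=58, score=98) -> YES
  Bob (age=29, score=79) -> no


ANSWER: Nate, Carol


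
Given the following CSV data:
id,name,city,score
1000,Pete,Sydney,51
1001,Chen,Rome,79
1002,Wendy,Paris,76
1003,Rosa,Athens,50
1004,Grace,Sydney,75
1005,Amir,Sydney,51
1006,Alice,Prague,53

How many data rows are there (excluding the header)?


Counting rows (excluding header):
Header: id,name,city,score
Data rows: 7

ANSWER: 7


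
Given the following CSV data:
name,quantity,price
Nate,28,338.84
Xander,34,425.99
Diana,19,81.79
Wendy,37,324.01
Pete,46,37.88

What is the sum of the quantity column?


Values in 'quantity' column:
  Row 1: 28
  Row 2: 34
  Row 3: 19
  Row 4: 37
  Row 5: 46
Sum = 28 + 34 + 19 + 37 + 46 = 164

ANSWER: 164


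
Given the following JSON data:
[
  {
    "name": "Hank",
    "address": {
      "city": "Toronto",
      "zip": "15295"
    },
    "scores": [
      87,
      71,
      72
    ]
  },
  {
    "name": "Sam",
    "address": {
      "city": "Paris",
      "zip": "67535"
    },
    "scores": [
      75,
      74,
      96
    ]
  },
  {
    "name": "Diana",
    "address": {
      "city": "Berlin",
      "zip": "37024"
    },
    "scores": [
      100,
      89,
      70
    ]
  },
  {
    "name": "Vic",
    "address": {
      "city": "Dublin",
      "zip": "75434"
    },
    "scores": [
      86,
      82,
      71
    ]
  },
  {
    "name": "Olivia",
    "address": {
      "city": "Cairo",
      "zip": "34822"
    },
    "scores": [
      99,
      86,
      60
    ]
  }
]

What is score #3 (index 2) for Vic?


Path: records[3].scores[2]
Value: 71

ANSWER: 71


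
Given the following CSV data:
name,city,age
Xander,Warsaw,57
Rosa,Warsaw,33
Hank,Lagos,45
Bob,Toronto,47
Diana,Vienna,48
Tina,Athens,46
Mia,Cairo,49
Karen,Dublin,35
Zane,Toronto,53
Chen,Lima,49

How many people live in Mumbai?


Scanning city column for 'Mumbai':
Total matches: 0

ANSWER: 0


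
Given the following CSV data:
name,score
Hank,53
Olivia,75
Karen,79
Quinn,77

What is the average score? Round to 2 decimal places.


Scores: 53, 75, 79, 77
Sum = 284
Count = 4
Average = 284 / 4 = 71.00

ANSWER: 71.00


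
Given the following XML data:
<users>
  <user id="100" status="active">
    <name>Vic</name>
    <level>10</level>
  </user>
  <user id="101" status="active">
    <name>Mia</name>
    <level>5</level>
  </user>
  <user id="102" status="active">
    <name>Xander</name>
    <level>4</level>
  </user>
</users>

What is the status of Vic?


Finding user with name = Vic
user id="100" status="active"

ANSWER: active


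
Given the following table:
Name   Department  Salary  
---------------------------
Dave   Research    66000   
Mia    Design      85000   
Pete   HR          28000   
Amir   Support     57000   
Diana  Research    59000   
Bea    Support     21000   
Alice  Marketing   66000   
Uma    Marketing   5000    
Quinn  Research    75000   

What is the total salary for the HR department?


HR department members:
  Pete: 28000
Total = 28000 = 28000

ANSWER: 28000


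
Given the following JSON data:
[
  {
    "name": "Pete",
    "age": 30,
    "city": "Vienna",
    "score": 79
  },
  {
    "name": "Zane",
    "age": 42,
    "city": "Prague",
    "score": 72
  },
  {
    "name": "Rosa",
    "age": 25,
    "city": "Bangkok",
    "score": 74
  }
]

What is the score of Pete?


Looking up record where name = Pete
Record index: 0
Field 'score' = 79

ANSWER: 79


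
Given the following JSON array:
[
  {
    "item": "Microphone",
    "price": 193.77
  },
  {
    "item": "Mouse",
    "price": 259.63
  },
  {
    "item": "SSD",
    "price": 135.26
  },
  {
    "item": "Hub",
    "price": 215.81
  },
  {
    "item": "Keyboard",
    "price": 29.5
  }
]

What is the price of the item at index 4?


Array index 4 -> Keyboard
price = 29.5

ANSWER: 29.5


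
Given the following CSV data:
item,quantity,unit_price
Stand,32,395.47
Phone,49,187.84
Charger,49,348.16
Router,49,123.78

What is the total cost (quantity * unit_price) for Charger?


Row: Charger
quantity = 49
unit_price = 348.16
total = 49 * 348.16 = 17059.84

ANSWER: 17059.84


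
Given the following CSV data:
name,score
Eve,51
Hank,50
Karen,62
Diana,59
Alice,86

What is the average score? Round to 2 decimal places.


Scores: 51, 50, 62, 59, 86
Sum = 308
Count = 5
Average = 308 / 5 = 61.60

ANSWER: 61.60


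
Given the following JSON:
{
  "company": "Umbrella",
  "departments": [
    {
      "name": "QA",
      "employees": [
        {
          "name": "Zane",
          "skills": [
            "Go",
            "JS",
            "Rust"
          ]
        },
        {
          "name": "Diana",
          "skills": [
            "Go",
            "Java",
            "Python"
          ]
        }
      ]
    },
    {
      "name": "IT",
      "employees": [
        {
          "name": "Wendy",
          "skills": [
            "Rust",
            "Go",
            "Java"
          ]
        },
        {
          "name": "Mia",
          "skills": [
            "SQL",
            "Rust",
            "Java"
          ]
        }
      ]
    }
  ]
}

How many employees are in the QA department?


Path: departments[0].employees
Count: 2

ANSWER: 2


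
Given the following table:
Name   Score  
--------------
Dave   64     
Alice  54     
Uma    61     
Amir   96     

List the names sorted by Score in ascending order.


Sorting by Score (ascending):
  Alice: 54
  Uma: 61
  Dave: 64
  Amir: 96


ANSWER: Alice, Uma, Dave, Amir


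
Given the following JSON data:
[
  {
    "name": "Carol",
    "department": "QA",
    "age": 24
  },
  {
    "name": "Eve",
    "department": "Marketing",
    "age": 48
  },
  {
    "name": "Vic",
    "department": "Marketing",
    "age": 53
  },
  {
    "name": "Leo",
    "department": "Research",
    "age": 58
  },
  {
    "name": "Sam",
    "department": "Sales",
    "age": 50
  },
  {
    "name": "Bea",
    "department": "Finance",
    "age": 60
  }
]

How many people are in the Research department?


Scanning records for department = Research
  Record 3: Leo
Count: 1

ANSWER: 1


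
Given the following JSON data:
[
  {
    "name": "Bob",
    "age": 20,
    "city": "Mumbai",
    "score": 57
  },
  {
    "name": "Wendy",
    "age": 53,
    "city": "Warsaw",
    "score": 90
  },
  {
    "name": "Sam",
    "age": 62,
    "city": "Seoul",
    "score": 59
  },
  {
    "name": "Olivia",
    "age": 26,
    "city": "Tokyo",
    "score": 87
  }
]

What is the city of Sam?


Looking up record where name = Sam
Record index: 2
Field 'city' = Seoul

ANSWER: Seoul


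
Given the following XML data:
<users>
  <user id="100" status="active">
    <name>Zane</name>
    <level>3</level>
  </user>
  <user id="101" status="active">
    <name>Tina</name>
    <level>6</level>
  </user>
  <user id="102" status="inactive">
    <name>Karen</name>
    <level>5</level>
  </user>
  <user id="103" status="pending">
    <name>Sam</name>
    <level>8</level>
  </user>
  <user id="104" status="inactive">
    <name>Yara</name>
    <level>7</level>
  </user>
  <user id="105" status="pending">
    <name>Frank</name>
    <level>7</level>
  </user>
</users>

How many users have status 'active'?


Counting users with status='active':
  Zane (id=100) -> MATCH
  Tina (id=101) -> MATCH
Count: 2

ANSWER: 2


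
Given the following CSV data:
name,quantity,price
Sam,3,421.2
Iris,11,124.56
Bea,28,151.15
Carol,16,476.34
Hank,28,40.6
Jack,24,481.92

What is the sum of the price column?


Values in 'price' column:
  Row 1: 421.2
  Row 2: 124.56
  Row 3: 151.15
  Row 4: 476.34
  Row 5: 40.6
  Row 6: 481.92
Sum = 421.2 + 124.56 + 151.15 + 476.34 + 40.6 + 481.92 = 1695.77

ANSWER: 1695.77


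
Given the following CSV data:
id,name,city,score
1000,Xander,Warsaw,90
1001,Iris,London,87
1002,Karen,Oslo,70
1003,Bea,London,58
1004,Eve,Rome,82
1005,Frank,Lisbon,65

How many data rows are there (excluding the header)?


Counting rows (excluding header):
Header: id,name,city,score
Data rows: 6

ANSWER: 6


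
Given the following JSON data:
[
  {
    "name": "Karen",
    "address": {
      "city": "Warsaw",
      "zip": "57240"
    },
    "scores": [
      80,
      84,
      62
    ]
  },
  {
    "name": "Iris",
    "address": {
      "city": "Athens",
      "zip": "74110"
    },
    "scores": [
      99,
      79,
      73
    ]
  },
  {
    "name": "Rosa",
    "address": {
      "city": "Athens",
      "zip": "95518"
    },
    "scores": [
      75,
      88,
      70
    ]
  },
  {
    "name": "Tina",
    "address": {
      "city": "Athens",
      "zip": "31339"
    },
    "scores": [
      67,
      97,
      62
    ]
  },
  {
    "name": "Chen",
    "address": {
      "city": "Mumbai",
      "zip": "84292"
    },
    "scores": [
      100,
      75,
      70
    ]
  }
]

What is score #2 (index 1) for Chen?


Path: records[4].scores[1]
Value: 75

ANSWER: 75


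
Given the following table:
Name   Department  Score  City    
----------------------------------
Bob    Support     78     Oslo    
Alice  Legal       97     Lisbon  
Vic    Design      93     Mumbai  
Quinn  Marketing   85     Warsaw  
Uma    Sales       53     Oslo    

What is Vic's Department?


Row 3: Vic
Department = Design

ANSWER: Design


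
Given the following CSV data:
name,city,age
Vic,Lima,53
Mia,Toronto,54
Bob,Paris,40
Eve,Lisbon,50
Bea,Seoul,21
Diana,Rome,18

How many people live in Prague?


Scanning city column for 'Prague':
Total matches: 0

ANSWER: 0


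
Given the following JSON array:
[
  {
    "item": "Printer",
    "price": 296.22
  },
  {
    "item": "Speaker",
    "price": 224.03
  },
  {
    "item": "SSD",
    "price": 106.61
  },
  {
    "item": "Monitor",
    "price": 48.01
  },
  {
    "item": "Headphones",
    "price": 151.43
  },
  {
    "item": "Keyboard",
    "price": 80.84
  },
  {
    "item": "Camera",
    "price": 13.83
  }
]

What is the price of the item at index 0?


Array index 0 -> Printer
price = 296.22

ANSWER: 296.22


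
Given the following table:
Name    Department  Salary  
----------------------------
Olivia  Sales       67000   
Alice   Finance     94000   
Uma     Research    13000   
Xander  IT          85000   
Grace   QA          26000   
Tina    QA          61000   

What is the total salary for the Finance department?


Finance department members:
  Alice: 94000
Total = 94000 = 94000

ANSWER: 94000


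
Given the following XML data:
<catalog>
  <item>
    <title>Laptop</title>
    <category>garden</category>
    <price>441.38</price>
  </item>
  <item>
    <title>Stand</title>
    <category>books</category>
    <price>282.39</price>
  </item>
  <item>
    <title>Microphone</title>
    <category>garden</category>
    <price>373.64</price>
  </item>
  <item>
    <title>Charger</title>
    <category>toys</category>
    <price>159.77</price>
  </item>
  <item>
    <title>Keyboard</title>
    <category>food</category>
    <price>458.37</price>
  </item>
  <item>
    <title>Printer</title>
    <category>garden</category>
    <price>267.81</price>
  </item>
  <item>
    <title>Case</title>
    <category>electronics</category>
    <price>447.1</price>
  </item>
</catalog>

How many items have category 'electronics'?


Scanning <item> elements for <category>electronics</category>:
  Item 7: Case -> MATCH
Count: 1

ANSWER: 1


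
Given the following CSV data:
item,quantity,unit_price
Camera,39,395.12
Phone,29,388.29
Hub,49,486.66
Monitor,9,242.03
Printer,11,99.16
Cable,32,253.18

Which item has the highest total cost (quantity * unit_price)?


Computing row totals:
  Camera: 15409.68
  Phone: 11260.41
  Hub: 23846.34
  Monitor: 2178.27
  Printer: 1090.76
  Cable: 8101.76
Maximum: Hub (23846.34)

ANSWER: Hub


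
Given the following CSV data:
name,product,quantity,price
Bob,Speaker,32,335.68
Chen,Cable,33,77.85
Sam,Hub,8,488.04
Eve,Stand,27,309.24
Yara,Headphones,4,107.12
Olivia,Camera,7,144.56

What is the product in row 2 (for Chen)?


Row 2: Chen
Column 'product' = Cable

ANSWER: Cable


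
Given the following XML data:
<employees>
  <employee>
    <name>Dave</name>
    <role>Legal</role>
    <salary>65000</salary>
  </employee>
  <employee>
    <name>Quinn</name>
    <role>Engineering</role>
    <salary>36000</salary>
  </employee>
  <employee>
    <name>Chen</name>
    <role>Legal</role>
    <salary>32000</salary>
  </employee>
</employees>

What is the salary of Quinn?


Searching for <employee> with <name>Quinn</name>
Found at position 2
<salary>36000</salary>

ANSWER: 36000


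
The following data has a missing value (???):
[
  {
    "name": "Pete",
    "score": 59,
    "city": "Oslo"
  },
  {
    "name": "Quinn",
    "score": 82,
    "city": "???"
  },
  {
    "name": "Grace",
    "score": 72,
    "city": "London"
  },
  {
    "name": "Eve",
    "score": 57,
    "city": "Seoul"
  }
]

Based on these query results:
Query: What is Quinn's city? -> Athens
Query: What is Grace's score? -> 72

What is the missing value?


The missing value is Quinn's city
From query: Quinn's city = Athens

ANSWER: Athens


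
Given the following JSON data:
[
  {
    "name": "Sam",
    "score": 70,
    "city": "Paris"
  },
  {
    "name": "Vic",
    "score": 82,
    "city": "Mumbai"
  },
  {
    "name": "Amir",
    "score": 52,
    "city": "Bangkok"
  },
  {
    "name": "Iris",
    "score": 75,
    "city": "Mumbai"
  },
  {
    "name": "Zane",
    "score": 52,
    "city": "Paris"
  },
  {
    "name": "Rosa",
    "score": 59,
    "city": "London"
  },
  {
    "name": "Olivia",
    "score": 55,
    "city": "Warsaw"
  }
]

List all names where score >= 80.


Filtering records where score >= 80:
  Sam (score=70) -> no
  Vic (score=82) -> YES
  Amir (score=52) -> no
  Iris (score=75) -> no
  Zane (score=52) -> no
  Rosa (score=59) -> no
  Olivia (score=55) -> no


ANSWER: Vic


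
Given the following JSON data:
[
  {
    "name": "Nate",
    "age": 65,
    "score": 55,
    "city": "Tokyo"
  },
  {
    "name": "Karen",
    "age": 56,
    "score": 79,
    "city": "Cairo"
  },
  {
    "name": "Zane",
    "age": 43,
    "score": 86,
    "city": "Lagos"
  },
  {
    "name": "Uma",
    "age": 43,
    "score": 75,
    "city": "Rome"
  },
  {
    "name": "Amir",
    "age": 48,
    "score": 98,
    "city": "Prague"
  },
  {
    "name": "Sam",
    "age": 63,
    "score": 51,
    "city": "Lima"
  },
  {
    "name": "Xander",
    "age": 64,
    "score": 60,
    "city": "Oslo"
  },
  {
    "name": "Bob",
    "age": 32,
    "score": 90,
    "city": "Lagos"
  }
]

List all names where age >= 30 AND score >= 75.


Checking both conditions:
  Nate (age=65, score=55) -> no
  Karen (age=56, score=79) -> YES
  Zane (age=43, score=86) -> YES
  Uma (age=43, score=75) -> YES
  Amir (age=48, score=98) -> YES
  Sam (age=63, score=51) -> no
  Xander (age=64, score=60) -> no
  Bob (age=32, score=90) -> YES


ANSWER: Karen, Zane, Uma, Amir, Bob


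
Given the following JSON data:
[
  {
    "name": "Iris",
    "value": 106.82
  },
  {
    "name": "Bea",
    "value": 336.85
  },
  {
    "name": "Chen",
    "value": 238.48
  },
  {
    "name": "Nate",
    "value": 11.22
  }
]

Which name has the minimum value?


Comparing values:
  Iris: 106.82
  Bea: 336.85
  Chen: 238.48
  Nate: 11.22
Minimum: Nate (11.22)

ANSWER: Nate


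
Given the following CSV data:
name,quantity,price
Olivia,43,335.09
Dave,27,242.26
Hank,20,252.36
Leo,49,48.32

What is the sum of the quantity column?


Values in 'quantity' column:
  Row 1: 43
  Row 2: 27
  Row 3: 20
  Row 4: 49
Sum = 43 + 27 + 20 + 49 = 139

ANSWER: 139


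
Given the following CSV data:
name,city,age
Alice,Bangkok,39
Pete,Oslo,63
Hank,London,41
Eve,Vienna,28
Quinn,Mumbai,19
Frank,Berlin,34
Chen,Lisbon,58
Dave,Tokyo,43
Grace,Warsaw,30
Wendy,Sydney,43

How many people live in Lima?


Scanning city column for 'Lima':
Total matches: 0

ANSWER: 0


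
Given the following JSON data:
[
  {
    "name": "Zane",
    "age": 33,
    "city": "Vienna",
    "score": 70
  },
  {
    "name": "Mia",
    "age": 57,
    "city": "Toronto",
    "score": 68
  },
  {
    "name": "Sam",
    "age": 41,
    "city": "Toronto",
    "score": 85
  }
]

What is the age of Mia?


Looking up record where name = Mia
Record index: 1
Field 'age' = 57

ANSWER: 57


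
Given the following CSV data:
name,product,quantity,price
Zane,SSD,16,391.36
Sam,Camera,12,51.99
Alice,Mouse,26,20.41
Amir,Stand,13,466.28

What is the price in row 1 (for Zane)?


Row 1: Zane
Column 'price' = 391.36

ANSWER: 391.36


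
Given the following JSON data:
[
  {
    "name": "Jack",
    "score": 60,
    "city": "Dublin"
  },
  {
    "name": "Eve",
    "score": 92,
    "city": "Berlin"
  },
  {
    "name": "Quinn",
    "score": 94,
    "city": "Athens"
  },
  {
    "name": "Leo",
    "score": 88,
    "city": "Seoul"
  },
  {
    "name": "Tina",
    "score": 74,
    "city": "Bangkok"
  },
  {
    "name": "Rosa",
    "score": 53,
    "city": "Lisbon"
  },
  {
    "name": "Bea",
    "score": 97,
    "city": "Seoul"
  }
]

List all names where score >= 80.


Filtering records where score >= 80:
  Jack (score=60) -> no
  Eve (score=92) -> YES
  Quinn (score=94) -> YES
  Leo (score=88) -> YES
  Tina (score=74) -> no
  Rosa (score=53) -> no
  Bea (score=97) -> YES


ANSWER: Eve, Quinn, Leo, Bea


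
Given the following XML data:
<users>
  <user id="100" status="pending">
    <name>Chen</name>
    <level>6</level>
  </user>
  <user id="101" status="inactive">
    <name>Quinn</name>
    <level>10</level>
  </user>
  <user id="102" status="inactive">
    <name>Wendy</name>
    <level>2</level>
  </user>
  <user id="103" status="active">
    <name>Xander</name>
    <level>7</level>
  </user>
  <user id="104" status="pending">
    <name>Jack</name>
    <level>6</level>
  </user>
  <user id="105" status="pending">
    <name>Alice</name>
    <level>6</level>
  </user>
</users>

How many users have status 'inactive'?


Counting users with status='inactive':
  Quinn (id=101) -> MATCH
  Wendy (id=102) -> MATCH
Count: 2

ANSWER: 2
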